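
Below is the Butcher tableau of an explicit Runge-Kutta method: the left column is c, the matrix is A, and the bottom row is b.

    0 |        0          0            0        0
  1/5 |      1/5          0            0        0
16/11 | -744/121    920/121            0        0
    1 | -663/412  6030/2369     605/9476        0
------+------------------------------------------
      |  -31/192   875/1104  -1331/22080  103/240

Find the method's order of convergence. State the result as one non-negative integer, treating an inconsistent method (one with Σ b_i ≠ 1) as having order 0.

b = (-31/192, 875/1104, -1331/22080, 103/240)
c = (0, 1/5, 16/11, 1)
Ac = (0, 0, 184/121, 62/103)
Σ b_i: (-31/192)·1 + 875/1104·1 + (-1331/22080)·1 + 103/240·1 = 1 ✓
b·c: 875/1104·1/5 + (-1331/22080)·16/11 + 103/240·1 = 1/2 ✓
b·c²: 875/1104·1/25 + (-1331/22080)·256/121 + 103/240·1 = 1/3 ✓
b·Ac: (-1331/22080)·184/121 + 103/240·62/103 = 1/6 ✓
b·c³: 875/1104·1/125 + (-1331/22080)·4096/1331 + 103/240·1 = 1/4 ✓
b·(c∘Ac): (-1331/22080)·2944/1331 + 103/240·62/103 = 1/8 ✓
b·Ac²: (-1331/22080)·184/605 + 103/240·122/515 = 1/12 ✓
b·A²c: 103/240·10/103 = 1/24 ✓; 4 stages ⇒ order 4.

4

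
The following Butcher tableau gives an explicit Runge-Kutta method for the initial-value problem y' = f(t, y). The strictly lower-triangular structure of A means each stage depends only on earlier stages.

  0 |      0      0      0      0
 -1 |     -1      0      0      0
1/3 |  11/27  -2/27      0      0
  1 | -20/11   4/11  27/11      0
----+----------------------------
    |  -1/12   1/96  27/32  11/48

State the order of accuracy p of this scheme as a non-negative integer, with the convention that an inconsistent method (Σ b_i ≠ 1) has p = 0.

4

b = (-1/12, 1/96, 27/32, 11/48)
c = (0, -1, 1/3, 1)
Ac = (0, 0, 2/27, 5/11)
Σ b_i: (-1/12)·1 + 1/96·1 + 27/32·1 + 11/48·1 = 1 ✓
b·c: 1/96·(-1) + 27/32·1/3 + 11/48·1 = 1/2 ✓
b·c²: 1/96·1 + 27/32·1/9 + 11/48·1 = 1/3 ✓
b·Ac: 27/32·2/27 + 11/48·5/11 = 1/6 ✓
b·c³: 1/96·(-1) + 27/32·1/27 + 11/48·1 = 1/4 ✓
b·(c∘Ac): 27/32·2/81 + 11/48·5/11 = 1/8 ✓
b·Ac²: 27/32·(-2/27) + 11/48·7/11 = 1/12 ✓
b·A²c: 11/48·2/11 = 1/24 ✓; 4 stages ⇒ order 4.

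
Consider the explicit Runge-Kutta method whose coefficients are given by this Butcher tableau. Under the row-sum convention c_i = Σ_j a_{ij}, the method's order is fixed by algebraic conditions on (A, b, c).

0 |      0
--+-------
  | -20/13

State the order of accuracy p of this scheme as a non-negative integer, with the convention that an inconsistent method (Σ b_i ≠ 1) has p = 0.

b = (-20/13)
c = (0)
Σ b_i: (-20/13)·1 = -20/13 ≠ 1 ⇒ order 0.

0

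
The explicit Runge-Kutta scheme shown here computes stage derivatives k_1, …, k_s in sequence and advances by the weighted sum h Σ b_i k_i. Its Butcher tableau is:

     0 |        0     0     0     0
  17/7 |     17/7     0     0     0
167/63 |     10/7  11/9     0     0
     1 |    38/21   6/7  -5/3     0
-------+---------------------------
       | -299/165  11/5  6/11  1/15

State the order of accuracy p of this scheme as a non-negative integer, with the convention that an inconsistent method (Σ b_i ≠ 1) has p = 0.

1

b = (-299/165, 11/5, 6/11, 1/15)
c = (0, 17/7, 167/63, 1)
Ac = (0, 0, 187/63, -3091/1323)
Σ b_i: (-299/165)·1 + 11/5·1 + 6/11·1 + 1/15·1 = 1 ✓
b·c: 11/5·17/7 + 6/11·167/63 + 1/15·1 = 7918/1155 ≠ 1/2 ⇒ order 1.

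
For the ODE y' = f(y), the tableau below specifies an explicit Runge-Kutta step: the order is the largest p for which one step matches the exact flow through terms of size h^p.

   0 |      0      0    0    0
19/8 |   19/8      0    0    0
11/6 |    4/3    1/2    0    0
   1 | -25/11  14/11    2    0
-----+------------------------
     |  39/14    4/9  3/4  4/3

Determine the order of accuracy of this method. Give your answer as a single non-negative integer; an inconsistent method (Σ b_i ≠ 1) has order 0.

b = (39/14, 4/9, 3/4, 4/3)
c = (0, 19/8, 11/6, 1)
Ac = (0, 0, 19/16, 883/132)
Σ b_i: 39/14·1 + 4/9·1 + 3/4·1 + 4/3·1 = 1339/252 ≠ 1 ⇒ order 0.

0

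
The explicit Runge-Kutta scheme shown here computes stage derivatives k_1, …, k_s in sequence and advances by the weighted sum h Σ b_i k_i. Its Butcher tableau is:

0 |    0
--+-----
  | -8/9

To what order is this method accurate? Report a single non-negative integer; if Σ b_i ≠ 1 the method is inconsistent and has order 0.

0

b = (-8/9)
c = (0)
Σ b_i: (-8/9)·1 = -8/9 ≠ 1 ⇒ order 0.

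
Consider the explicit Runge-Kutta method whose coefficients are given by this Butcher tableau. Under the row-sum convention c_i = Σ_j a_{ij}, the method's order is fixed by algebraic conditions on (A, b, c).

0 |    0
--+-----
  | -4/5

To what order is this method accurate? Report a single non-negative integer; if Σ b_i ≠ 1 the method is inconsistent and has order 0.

b = (-4/5)
c = (0)
Σ b_i: (-4/5)·1 = -4/5 ≠ 1 ⇒ order 0.

0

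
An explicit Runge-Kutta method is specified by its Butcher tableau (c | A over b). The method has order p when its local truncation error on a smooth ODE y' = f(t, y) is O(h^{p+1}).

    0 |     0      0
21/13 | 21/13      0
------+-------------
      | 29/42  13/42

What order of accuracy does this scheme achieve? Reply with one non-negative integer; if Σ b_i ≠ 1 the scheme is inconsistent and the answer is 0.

2

b = (29/42, 13/42)
c = (0, 21/13)
Σ b_i: 29/42·1 + 13/42·1 = 1 ✓
b·c: 13/42·21/13 = 1/2 ✓; 2 stages ⇒ order 2.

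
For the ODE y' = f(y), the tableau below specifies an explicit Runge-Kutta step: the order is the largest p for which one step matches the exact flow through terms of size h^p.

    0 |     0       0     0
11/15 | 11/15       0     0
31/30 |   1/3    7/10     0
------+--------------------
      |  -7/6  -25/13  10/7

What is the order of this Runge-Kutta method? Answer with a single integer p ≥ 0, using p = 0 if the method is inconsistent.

0

b = (-7/6, -25/13, 10/7)
c = (0, 11/15, 31/30)
Ac = (0, 0, 77/150)
Σ b_i: (-7/6)·1 + (-25/13)·1 + 10/7·1 = -907/546 ≠ 1 ⇒ order 0.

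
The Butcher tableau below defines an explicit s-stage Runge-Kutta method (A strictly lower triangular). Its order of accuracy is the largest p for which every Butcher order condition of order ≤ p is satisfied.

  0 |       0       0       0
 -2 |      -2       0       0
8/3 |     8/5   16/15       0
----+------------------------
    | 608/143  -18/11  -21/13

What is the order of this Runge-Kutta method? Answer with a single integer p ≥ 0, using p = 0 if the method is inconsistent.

b = (608/143, -18/11, -21/13)
c = (0, -2, 8/3)
Ac = (0, 0, -32/15)
Σ b_i: 608/143·1 + (-18/11)·1 + (-21/13)·1 = 1 ✓
b·c: (-18/11)·(-2) + (-21/13)·8/3 = -148/143 ≠ 1/2 ⇒ order 1.

1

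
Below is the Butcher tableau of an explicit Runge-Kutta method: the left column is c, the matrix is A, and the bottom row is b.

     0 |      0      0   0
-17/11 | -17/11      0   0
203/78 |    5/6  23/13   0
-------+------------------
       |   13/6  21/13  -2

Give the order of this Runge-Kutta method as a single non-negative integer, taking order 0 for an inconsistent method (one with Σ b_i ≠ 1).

0

b = (13/6, 21/13, -2)
c = (0, -17/11, 203/78)
Ac = (0, 0, -391/143)
Σ b_i: 13/6·1 + 21/13·1 + (-2)·1 = 139/78 ≠ 1 ⇒ order 0.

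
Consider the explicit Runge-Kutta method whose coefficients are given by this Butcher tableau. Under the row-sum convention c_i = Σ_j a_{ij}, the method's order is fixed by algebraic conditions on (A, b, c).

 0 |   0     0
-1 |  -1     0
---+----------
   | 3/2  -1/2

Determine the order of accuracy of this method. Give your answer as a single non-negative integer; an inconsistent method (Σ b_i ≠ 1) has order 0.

2

b = (3/2, -1/2)
c = (0, -1)
Σ b_i: 3/2·1 + (-1/2)·1 = 1 ✓
b·c: (-1/2)·(-1) = 1/2 ✓; 2 stages ⇒ order 2.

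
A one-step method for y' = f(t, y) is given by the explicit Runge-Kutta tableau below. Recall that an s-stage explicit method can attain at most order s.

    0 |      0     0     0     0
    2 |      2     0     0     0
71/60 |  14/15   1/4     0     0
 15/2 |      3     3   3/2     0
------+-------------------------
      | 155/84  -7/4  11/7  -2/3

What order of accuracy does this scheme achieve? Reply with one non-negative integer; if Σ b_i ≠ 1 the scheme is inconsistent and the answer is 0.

b = (155/84, -7/4, 11/7, -2/3)
c = (0, 2, 71/60, 15/2)
Ac = (0, 0, 1/2, 311/40)
Σ b_i: 155/84·1 + (-7/4)·1 + 11/7·1 + (-2/3)·1 = 1 ✓
b·c: (-7/4)·2 + 11/7·71/60 + (-2/3)·15/2 = -2789/420 ≠ 1/2 ⇒ order 1.

1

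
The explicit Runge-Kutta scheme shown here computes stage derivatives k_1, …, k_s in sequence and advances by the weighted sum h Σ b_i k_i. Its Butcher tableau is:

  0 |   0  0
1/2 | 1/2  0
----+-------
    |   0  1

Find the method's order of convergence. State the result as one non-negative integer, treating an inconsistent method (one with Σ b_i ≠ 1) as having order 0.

2

b = (0, 1)
c = (0, 1/2)
Σ b_i: 1·1 = 1 ✓
b·c: 1·1/2 = 1/2 ✓; 2 stages ⇒ order 2.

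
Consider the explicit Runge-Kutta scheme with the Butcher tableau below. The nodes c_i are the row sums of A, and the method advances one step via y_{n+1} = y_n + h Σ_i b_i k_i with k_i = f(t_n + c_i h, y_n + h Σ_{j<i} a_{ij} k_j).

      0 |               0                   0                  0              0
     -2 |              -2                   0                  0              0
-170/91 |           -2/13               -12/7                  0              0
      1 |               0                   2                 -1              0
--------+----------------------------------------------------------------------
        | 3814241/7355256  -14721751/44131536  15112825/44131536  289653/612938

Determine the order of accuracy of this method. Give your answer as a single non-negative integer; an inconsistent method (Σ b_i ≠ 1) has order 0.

3

b = (3814241/7355256, -14721751/44131536, 15112825/44131536, 289653/612938)
c = (0, -2, -170/91, 1)
Ac = (0, 0, 24/7, -194/91)
Σ b_i: 3814241/7355256·1 + (-14721751/44131536)·1 + 15112825/44131536·1 + 289653/612938·1 = 1 ✓
b·c: (-14721751/44131536)·(-2) + 15112825/44131536·(-170/91) + 289653/612938·1 = 1/2 ✓
b·c²: (-14721751/44131536)·4 + 15112825/44131536·28900/8281 + 289653/612938·1 = 1/3 ✓
b·Ac: 15112825/44131536·24/7 + 289653/612938·(-194/91) = 1/6 ✓
b·c³: (-14721751/44131536)·(-8) + 15112825/44131536·(-4913000/753571) + 289653/612938·1 = 152042341/167332074 ≠ 1/4 ⇒ order 3.
b·(c∘Ac): 15112825/44131536·(-4080/637) + 289653/612938·(-194/91) = -2942878/919407 ≠ 1/8
b·Ac²: 15112825/44131536·(-48/7) + 289653/612938·37348/8281 = -18148699/83666037 ≠ 1/12
b·A²c: 289653/612938·(-24/7) = -496548/306469 ≠ 1/24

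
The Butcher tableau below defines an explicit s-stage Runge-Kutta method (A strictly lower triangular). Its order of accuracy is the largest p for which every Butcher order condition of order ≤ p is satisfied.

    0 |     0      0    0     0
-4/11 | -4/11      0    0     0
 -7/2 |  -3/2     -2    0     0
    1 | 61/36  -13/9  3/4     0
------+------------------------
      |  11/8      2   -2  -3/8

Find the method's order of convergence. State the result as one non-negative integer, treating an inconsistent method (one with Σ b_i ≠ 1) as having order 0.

b = (11/8, 2, -2, -3/8)
c = (0, -4/11, -7/2, 1)
Ac = (0, 0, 8/11, -1663/792)
Σ b_i: 11/8·1 + 2·1 + (-2)·1 + (-3/8)·1 = 1 ✓
b·c: 2·(-4/11) + (-2)·(-7/2) + (-3/8)·1 = 519/88 ≠ 1/2 ⇒ order 1.

1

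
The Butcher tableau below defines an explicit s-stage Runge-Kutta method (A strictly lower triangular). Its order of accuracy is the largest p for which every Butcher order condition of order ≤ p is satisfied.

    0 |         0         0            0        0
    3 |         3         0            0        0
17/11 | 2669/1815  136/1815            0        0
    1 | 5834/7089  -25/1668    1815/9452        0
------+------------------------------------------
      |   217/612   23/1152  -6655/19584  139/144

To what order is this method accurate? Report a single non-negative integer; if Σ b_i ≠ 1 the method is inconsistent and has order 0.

4

b = (217/612, 23/1152, -6655/19584, 139/144)
c = (0, 3, 17/11, 1)
Ac = (0, 0, 136/605, 35/139)
Σ b_i: 217/612·1 + 23/1152·1 + (-6655/19584)·1 + 139/144·1 = 1 ✓
b·c: 23/1152·3 + (-6655/19584)·17/11 + 139/144·1 = 1/2 ✓
b·c²: 23/1152·9 + (-6655/19584)·289/121 + 139/144·1 = 1/3 ✓
b·Ac: (-6655/19584)·136/605 + 139/144·35/139 = 1/6 ✓
b·c³: 23/1152·27 + (-6655/19584)·4913/1331 + 139/144·1 = 1/4 ✓
b·(c∘Ac): (-6655/19584)·2312/6655 + 139/144·35/139 = 1/8 ✓
b·Ac²: (-6655/19584)·408/605 + 139/144·45/139 = 1/12 ✓
b·A²c: 139/144·6/139 = 1/24 ✓; 4 stages ⇒ order 4.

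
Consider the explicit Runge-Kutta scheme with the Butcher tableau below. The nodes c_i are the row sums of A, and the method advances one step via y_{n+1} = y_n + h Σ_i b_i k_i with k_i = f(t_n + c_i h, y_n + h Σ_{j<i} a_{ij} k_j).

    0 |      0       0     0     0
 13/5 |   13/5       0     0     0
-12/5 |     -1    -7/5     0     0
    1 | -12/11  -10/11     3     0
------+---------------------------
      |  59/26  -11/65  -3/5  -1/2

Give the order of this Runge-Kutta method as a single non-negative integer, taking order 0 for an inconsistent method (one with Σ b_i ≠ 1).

2

b = (59/26, -11/65, -3/5, -1/2)
c = (0, 13/5, -12/5, 1)
Ac = (0, 0, -91/25, -526/55)
Σ b_i: 59/26·1 + (-11/65)·1 + (-3/5)·1 + (-1/2)·1 = 1 ✓
b·c: (-11/65)·13/5 + (-3/5)·(-12/5) + (-1/2)·1 = 1/2 ✓
b·c²: (-11/65)·169/25 + (-3/5)·144/25 + (-1/2)·1 = -51/10 ≠ 1/3 ⇒ order 2.
b·Ac: (-3/5)·(-91/25) + (-1/2)·(-526/55) = 9578/1375 ≠ 1/6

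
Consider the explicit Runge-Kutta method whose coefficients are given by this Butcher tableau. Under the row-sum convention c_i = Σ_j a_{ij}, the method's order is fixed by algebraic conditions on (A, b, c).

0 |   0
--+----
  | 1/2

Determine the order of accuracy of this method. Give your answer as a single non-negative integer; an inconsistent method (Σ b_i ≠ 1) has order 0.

0

b = (1/2)
c = (0)
Σ b_i: 1/2·1 = 1/2 ≠ 1 ⇒ order 0.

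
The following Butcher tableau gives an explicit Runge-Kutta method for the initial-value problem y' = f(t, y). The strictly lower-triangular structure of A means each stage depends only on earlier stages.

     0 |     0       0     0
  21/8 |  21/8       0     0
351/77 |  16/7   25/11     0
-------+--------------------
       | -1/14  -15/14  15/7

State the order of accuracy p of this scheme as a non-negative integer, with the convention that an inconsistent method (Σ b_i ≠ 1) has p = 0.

1

b = (-1/14, -15/14, 15/7)
c = (0, 21/8, 351/77)
Ac = (0, 0, 525/88)
Σ b_i: (-1/14)·1 + (-15/14)·1 + 15/7·1 = 1 ✓
b·c: (-15/14)·21/8 + 15/7·351/77 = 59985/8624 ≠ 1/2 ⇒ order 1.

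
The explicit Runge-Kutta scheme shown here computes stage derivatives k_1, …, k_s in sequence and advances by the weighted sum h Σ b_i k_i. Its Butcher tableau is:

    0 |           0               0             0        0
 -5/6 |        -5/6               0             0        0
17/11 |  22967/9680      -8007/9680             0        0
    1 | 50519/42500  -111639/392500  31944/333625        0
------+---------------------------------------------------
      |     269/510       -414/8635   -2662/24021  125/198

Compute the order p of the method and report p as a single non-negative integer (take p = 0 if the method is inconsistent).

4

b = (269/510, -414/8635, -2662/24021, 125/198)
c = (0, -5/6, 17/11, 1)
Ac = (0, 0, 2669/3872, 77/200)
Σ b_i: 269/510·1 + (-414/8635)·1 + (-2662/24021)·1 + 125/198·1 = 1 ✓
b·c: (-414/8635)·(-5/6) + (-2662/24021)·17/11 + 125/198·1 = 1/2 ✓
b·c²: (-414/8635)·25/36 + (-2662/24021)·289/121 + 125/198·1 = 1/3 ✓
b·Ac: (-2662/24021)·2669/3872 + 125/198·77/200 = 1/6 ✓
b·c³: (-414/8635)·(-125/216) + (-2662/24021)·4913/1331 + 125/198·1 = 1/4 ✓
b·(c∘Ac): (-2662/24021)·45373/42592 + 125/198·77/200 = 1/8 ✓
b·Ac²: (-2662/24021)·(-13345/23232) + 125/198·187/6000 = 1/12 ✓
b·A²c: 125/198·33/500 = 1/24 ✓; 4 stages ⇒ order 4.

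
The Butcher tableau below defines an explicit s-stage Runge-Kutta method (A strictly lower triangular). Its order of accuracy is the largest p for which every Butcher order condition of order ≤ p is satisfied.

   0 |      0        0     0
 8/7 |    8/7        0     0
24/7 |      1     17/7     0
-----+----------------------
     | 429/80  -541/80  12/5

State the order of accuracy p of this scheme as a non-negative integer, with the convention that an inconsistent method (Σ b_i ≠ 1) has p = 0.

2

b = (429/80, -541/80, 12/5)
c = (0, 8/7, 24/7)
Ac = (0, 0, 136/49)
Σ b_i: 429/80·1 + (-541/80)·1 + 12/5·1 = 1 ✓
b·c: (-541/80)·8/7 + 12/5·24/7 = 1/2 ✓
b·c²: (-541/80)·64/49 + 12/5·576/49 = 4748/245 ≠ 1/3 ⇒ order 2.
b·Ac: 12/5·136/49 = 1632/245 ≠ 1/6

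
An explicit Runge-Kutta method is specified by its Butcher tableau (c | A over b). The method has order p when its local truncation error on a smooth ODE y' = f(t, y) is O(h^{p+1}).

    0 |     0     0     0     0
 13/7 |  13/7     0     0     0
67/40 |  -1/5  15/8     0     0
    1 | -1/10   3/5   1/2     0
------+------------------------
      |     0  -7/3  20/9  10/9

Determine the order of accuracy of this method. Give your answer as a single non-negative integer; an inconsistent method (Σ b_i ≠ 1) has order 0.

b = (0, -7/3, 20/9, 10/9)
c = (0, 13/7, 67/40, 1)
Ac = (0, 0, 195/56, 1093/560)
Σ b_i: (-7/3)·1 + 20/9·1 + 10/9·1 = 1 ✓
b·c: (-7/3)·13/7 + 20/9·67/40 + 10/9·1 = 1/2 ✓
b·c²: (-7/3)·169/49 + 20/9·4489/1600 + 10/9·1 = -393/560 ≠ 1/3 ⇒ order 2.
b·Ac: 20/9·195/56 + 10/9·1093/560 = 4993/504 ≠ 1/6

2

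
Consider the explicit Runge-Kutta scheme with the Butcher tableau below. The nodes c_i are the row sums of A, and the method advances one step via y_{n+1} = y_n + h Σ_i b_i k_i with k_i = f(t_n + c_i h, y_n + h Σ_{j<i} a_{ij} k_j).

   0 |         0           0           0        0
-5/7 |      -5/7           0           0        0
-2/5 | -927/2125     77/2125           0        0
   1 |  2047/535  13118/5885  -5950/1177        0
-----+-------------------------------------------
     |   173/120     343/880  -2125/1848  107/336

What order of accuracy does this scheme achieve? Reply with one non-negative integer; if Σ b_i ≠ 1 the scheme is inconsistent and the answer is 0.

4

b = (173/120, 343/880, -2125/1848, 107/336)
c = (0, -5/7, -2/5, 1)
Ac = (0, 0, -11/425, 46/107)
Σ b_i: 173/120·1 + 343/880·1 + (-2125/1848)·1 + 107/336·1 = 1 ✓
b·c: 343/880·(-5/7) + (-2125/1848)·(-2/5) + 107/336·1 = 1/2 ✓
b·c²: 343/880·25/49 + (-2125/1848)·4/25 + 107/336·1 = 1/3 ✓
b·Ac: (-2125/1848)·(-11/425) + 107/336·46/107 = 1/6 ✓
b·c³: 343/880·(-125/343) + (-2125/1848)·(-8/125) + 107/336·1 = 1/4 ✓
b·(c∘Ac): (-2125/1848)·22/2125 + 107/336·46/107 = 1/8 ✓
b·Ac²: (-2125/1848)·11/595 + 107/336·246/749 = 1/12 ✓
b·A²c: 107/336·14/107 = 1/24 ✓; 4 stages ⇒ order 4.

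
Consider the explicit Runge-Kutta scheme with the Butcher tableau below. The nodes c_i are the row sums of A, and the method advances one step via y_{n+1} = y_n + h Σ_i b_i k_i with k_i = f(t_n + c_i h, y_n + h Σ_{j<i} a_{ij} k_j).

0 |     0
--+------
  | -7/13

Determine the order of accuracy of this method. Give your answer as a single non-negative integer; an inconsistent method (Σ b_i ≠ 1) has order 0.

0

b = (-7/13)
c = (0)
Σ b_i: (-7/13)·1 = -7/13 ≠ 1 ⇒ order 0.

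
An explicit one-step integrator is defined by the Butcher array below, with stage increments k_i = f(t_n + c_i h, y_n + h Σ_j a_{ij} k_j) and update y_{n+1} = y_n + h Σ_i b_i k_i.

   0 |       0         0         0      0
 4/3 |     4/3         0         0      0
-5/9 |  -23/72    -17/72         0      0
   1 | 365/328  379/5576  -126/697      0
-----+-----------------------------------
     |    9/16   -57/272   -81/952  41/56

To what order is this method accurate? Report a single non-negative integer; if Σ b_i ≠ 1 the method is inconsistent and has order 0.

b = (9/16, -57/272, -81/952, 41/56)
c = (0, 4/3, -5/9, 1)
Ac = (0, 0, -17/54, 47/246)
Σ b_i: 9/16·1 + (-57/272)·1 + (-81/952)·1 + 41/56·1 = 1 ✓
b·c: (-57/272)·4/3 + (-81/952)·(-5/9) + 41/56·1 = 1/2 ✓
b·c²: (-57/272)·16/9 + (-81/952)·25/81 + 41/56·1 = 1/3 ✓
b·Ac: (-81/952)·(-17/54) + 41/56·47/246 = 1/6 ✓
b·c³: (-57/272)·64/27 + (-81/952)·(-125/729) + 41/56·1 = 1/4 ✓
b·(c∘Ac): (-81/952)·85/486 + 41/56·47/246 = 1/8 ✓
b·Ac²: (-81/952)·(-34/81) + 41/56·8/123 = 1/12 ✓
b·A²c: 41/56·7/123 = 1/24 ✓; 4 stages ⇒ order 4.

4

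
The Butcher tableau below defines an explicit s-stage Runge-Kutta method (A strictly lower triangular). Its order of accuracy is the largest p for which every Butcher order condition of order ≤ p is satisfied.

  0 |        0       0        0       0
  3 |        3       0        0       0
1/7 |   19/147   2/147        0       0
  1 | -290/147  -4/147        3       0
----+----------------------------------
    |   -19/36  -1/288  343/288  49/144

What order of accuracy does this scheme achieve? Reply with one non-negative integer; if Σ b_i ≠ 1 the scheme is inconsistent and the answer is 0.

4

b = (-19/36, -1/288, 343/288, 49/144)
c = (0, 3, 1/7, 1)
Ac = (0, 0, 2/49, 17/49)
Σ b_i: (-19/36)·1 + (-1/288)·1 + 343/288·1 + 49/144·1 = 1 ✓
b·c: (-1/288)·3 + 343/288·1/7 + 49/144·1 = 1/2 ✓
b·c²: (-1/288)·9 + 343/288·1/49 + 49/144·1 = 1/3 ✓
b·Ac: 343/288·2/49 + 49/144·17/49 = 1/6 ✓
b·c³: (-1/288)·27 + 343/288·1/343 + 49/144·1 = 1/4 ✓
b·(c∘Ac): 343/288·2/343 + 49/144·17/49 = 1/8 ✓
b·Ac²: 343/288·6/49 + 49/144·(-9/49) = 1/12 ✓
b·A²c: 49/144·6/49 = 1/24 ✓; 4 stages ⇒ order 4.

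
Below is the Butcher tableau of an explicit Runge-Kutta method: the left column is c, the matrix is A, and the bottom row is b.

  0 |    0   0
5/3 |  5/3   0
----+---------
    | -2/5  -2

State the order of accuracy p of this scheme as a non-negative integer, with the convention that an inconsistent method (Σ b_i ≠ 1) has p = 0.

0

b = (-2/5, -2)
c = (0, 5/3)
Σ b_i: (-2/5)·1 + (-2)·1 = -12/5 ≠ 1 ⇒ order 0.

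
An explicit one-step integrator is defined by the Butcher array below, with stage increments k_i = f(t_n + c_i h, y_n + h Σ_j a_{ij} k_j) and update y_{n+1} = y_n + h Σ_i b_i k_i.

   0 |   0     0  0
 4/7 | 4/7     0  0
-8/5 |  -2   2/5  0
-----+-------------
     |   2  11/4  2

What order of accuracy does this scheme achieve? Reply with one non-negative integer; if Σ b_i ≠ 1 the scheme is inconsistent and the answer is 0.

b = (2, 11/4, 2)
c = (0, 4/7, -8/5)
Ac = (0, 0, 8/35)
Σ b_i: 2·1 + 11/4·1 + 2·1 = 27/4 ≠ 1 ⇒ order 0.

0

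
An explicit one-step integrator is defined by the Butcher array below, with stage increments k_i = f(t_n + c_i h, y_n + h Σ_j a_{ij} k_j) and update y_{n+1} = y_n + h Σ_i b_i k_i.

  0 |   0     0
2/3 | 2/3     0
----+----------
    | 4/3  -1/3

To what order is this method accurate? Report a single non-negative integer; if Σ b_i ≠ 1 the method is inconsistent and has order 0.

b = (4/3, -1/3)
c = (0, 2/3)
Σ b_i: 4/3·1 + (-1/3)·1 = 1 ✓
b·c: (-1/3)·2/3 = -2/9 ≠ 1/2 ⇒ order 1.

1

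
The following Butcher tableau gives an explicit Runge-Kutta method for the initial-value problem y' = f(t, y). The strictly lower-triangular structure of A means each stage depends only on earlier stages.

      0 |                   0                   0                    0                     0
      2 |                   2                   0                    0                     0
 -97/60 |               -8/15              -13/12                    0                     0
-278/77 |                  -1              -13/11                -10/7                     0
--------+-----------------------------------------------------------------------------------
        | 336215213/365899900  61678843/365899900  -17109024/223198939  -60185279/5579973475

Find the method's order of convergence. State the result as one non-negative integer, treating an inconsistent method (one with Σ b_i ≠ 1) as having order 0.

b = (336215213/365899900, 61678843/365899900, -17109024/223198939, -60185279/5579973475)
c = (0, 2, -97/60, -278/77)
Ac = (0, 0, -13/6, -25/462)
Σ b_i: 336215213/365899900·1 + 61678843/365899900·1 + (-17109024/223198939)·1 + (-60185279/5579973475)·1 = 1 ✓
b·c: 61678843/365899900·2 + (-17109024/223198939)·(-97/60) + (-60185279/5579973475)·(-278/77) = 1/2 ✓
b·c²: 61678843/365899900·4 + (-17109024/223198939)·9409/3600 + (-60185279/5579973475)·77284/5929 = 1/3 ✓
b·Ac: (-17109024/223198939)·(-13/6) + (-60185279/5579973475)·(-25/462) = 1/6 ✓
b·c³: 61678843/365899900·8 + (-17109024/223198939)·(-912673/216000) + (-60185279/5579973475)·(-21484952/456533) = 1381965876119/633921576750 ≠ 1/4 ⇒ order 3.
b·(c∘Ac): (-17109024/223198939)·1261/360 + (-60185279/5579973475)·3475/17787 = -14852321/54884985 ≠ 1/8
b·Ac²: (-17109024/223198939)·(-13/3) + (-60185279/5579973475)·(-234539/27720) = 850573950953/2008790451000 ≠ 1/12
b·A²c: (-60185279/5579973475)·65/21 = -111772661/3347984085 ≠ 1/24

3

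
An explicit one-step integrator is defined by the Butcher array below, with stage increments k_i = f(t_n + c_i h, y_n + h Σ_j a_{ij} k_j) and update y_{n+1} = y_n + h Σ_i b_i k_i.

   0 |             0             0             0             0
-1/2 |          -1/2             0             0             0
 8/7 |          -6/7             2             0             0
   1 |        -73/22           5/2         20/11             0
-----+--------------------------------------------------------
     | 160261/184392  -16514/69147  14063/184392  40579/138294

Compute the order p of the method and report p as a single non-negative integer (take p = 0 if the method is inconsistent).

b = (160261/184392, -16514/69147, 14063/184392, 40579/138294)
c = (0, -1/2, 8/7, 1)
Ac = (0, 0, -1, 255/308)
Σ b_i: 160261/184392·1 + (-16514/69147)·1 + 14063/184392·1 + 40579/138294·1 = 1 ✓
b·c: (-16514/69147)·(-1/2) + 14063/184392·8/7 + 40579/138294·1 = 1/2 ✓
b·c²: (-16514/69147)·1/4 + 14063/184392·64/49 + 40579/138294·1 = 1/3 ✓
b·Ac: 14063/184392·(-1) + 40579/138294·255/308 = 1/6 ✓
b·c³: (-16514/69147)·(-1/8) + 14063/184392·512/343 + 40579/138294·1 = 40301/92196 ≠ 1/4 ⇒ order 3.
b·(c∘Ac): 14063/184392·(-8/7) + 40579/138294·255/308 = 28723/184392 ≠ 1/8
b·Ac²: 14063/184392·1/2 + 40579/138294·12935/4312 = 1778017/1936116 ≠ 1/12
b·A²c: 40579/138294·(-20/11) = -36890/69147 ≠ 1/24

3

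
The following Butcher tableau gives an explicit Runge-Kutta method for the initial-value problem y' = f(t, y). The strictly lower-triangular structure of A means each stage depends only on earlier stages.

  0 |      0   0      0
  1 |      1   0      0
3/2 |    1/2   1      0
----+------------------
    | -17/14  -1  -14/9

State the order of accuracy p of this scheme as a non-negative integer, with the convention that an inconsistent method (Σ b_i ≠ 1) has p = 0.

0

b = (-17/14, -1, -14/9)
c = (0, 1, 3/2)
Ac = (0, 0, 1)
Σ b_i: (-17/14)·1 + (-1)·1 + (-14/9)·1 = -475/126 ≠ 1 ⇒ order 0.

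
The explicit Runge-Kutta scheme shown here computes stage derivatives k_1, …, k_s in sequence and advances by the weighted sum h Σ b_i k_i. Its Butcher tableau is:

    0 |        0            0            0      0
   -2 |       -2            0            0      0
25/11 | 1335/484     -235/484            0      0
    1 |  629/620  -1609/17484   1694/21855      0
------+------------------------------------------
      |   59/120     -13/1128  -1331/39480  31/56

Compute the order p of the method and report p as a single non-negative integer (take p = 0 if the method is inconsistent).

4

b = (59/120, -13/1128, -1331/39480, 31/56)
c = (0, -2, 25/11, 1)
Ac = (0, 0, 235/242, 67/186)
Σ b_i: 59/120·1 + (-13/1128)·1 + (-1331/39480)·1 + 31/56·1 = 1 ✓
b·c: (-13/1128)·(-2) + (-1331/39480)·25/11 + 31/56·1 = 1/2 ✓
b·c²: (-13/1128)·4 + (-1331/39480)·625/121 + 31/56·1 = 1/3 ✓
b·Ac: (-1331/39480)·235/242 + 31/56·67/186 = 1/6 ✓
b·c³: (-13/1128)·(-8) + (-1331/39480)·15625/1331 + 31/56·1 = 1/4 ✓
b·(c∘Ac): (-1331/39480)·5875/2662 + 31/56·67/186 = 1/8 ✓
b·Ac²: (-1331/39480)·(-235/121) + 31/56·1/31 = 1/12 ✓
b·A²c: 31/56·7/93 = 1/24 ✓; 4 stages ⇒ order 4.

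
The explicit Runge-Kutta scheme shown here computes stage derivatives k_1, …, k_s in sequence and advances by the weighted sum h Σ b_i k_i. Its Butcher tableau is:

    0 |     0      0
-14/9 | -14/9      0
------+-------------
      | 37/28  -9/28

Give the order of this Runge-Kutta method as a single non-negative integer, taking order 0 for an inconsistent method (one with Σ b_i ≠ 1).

b = (37/28, -9/28)
c = (0, -14/9)
Σ b_i: 37/28·1 + (-9/28)·1 = 1 ✓
b·c: (-9/28)·(-14/9) = 1/2 ✓; 2 stages ⇒ order 2.

2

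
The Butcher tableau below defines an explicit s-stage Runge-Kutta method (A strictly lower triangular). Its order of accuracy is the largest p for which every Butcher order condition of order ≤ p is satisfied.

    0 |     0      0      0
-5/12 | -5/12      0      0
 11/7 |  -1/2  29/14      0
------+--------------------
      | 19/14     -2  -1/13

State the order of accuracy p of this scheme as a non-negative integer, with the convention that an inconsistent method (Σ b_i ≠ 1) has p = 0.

0

b = (19/14, -2, -1/13)
c = (0, -5/12, 11/7)
Ac = (0, 0, -145/168)
Σ b_i: 19/14·1 + (-2)·1 + (-1/13)·1 = -131/182 ≠ 1 ⇒ order 0.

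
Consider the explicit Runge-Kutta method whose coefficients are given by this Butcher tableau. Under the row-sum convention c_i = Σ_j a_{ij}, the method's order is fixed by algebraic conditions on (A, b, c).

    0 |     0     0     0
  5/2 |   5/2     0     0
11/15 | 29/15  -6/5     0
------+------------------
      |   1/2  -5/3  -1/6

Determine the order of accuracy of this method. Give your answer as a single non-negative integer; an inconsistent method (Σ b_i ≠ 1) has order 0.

b = (1/2, -5/3, -1/6)
c = (0, 5/2, 11/15)
Ac = (0, 0, -3)
Σ b_i: 1/2·1 + (-5/3)·1 + (-1/6)·1 = -4/3 ≠ 1 ⇒ order 0.

0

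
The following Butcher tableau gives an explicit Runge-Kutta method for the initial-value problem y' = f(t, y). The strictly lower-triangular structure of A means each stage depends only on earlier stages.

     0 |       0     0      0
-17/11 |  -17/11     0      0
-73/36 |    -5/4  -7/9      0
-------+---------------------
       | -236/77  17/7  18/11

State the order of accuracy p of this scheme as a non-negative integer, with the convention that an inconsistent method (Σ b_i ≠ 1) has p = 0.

1

b = (-236/77, 17/7, 18/11)
c = (0, -17/11, -73/36)
Ac = (0, 0, 119/99)
Σ b_i: (-236/77)·1 + 17/7·1 + 18/11·1 = 1 ✓
b·c: 17/7·(-17/11) + 18/11·(-73/36) = -99/14 ≠ 1/2 ⇒ order 1.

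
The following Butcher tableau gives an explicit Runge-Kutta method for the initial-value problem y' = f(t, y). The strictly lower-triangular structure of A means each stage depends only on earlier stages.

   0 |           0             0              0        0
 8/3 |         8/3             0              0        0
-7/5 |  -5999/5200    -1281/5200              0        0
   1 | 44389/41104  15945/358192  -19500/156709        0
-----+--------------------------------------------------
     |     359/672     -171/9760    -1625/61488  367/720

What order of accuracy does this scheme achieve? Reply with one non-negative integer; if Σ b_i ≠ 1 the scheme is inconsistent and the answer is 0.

4

b = (359/672, -171/9760, -1625/61488, 367/720)
c = (0, 8/3, -7/5, 1)
Ac = (0, 0, -427/650, 215/734)
Σ b_i: 359/672·1 + (-171/9760)·1 + (-1625/61488)·1 + 367/720·1 = 1 ✓
b·c: (-171/9760)·8/3 + (-1625/61488)·(-7/5) + 367/720·1 = 1/2 ✓
b·c²: (-171/9760)·64/9 + (-1625/61488)·49/25 + 367/720·1 = 1/3 ✓
b·Ac: (-1625/61488)·(-427/650) + 367/720·215/734 = 1/6 ✓
b·c³: (-171/9760)·512/27 + (-1625/61488)·(-343/125) + 367/720·1 = 1/4 ✓
b·(c∘Ac): (-1625/61488)·2989/3250 + 367/720·215/734 = 1/8 ✓
b·Ac²: (-1625/61488)·(-1708/975) + 367/720·80/1101 = 1/12 ✓
b·A²c: 367/720·30/367 = 1/24 ✓; 4 stages ⇒ order 4.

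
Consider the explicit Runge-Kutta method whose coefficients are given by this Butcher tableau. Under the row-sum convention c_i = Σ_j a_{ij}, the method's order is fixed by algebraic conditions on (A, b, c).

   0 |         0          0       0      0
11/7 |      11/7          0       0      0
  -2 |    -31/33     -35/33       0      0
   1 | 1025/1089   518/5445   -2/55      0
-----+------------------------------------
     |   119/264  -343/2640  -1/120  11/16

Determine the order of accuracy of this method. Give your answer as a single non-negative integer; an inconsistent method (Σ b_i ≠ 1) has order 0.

b = (119/264, -343/2640, -1/120, 11/16)
c = (0, 11/7, -2, 1)
Ac = (0, 0, -5/3, 2/9)
Σ b_i: 119/264·1 + (-343/2640)·1 + (-1/120)·1 + 11/16·1 = 1 ✓
b·c: (-343/2640)·11/7 + (-1/120)·(-2) + 11/16·1 = 1/2 ✓
b·c²: (-343/2640)·121/49 + (-1/120)·4 + 11/16·1 = 1/3 ✓
b·Ac: (-1/120)·(-5/3) + 11/16·2/9 = 1/6 ✓
b·c³: (-343/2640)·1331/343 + (-1/120)·(-8) + 11/16·1 = 1/4 ✓
b·(c∘Ac): (-1/120)·10/3 + 11/16·2/9 = 1/8 ✓
b·Ac²: (-1/120)·(-55/21) + 11/16·62/693 = 1/12 ✓
b·A²c: 11/16·2/33 = 1/24 ✓; 4 stages ⇒ order 4.

4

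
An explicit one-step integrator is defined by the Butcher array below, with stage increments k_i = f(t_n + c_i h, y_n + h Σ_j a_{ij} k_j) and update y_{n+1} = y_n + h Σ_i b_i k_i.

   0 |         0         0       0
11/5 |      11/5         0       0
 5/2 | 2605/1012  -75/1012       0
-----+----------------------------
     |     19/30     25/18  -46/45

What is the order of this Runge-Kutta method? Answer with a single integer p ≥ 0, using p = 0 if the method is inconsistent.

b = (19/30, 25/18, -46/45)
c = (0, 11/5, 5/2)
Ac = (0, 0, -15/92)
Σ b_i: 19/30·1 + 25/18·1 + (-46/45)·1 = 1 ✓
b·c: 25/18·11/5 + (-46/45)·5/2 = 1/2 ✓
b·c²: 25/18·121/25 + (-46/45)·25/4 = 1/3 ✓
b·Ac: (-46/45)·(-15/92) = 1/6 ✓; 3 stages ⇒ order 3.

3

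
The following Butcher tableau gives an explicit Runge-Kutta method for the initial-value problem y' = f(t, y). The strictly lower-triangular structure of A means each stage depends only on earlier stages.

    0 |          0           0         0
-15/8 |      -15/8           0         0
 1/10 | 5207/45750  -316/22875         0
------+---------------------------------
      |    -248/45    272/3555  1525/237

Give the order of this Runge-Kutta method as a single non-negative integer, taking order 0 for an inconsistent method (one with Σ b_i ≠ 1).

b = (-248/45, 272/3555, 1525/237)
c = (0, -15/8, 1/10)
Ac = (0, 0, 79/3050)
Σ b_i: (-248/45)·1 + 272/3555·1 + 1525/237·1 = 1 ✓
b·c: 272/3555·(-15/8) + 1525/237·1/10 = 1/2 ✓
b·c²: 272/3555·225/64 + 1525/237·1/100 = 1/3 ✓
b·Ac: 1525/237·79/3050 = 1/6 ✓; 3 stages ⇒ order 3.

3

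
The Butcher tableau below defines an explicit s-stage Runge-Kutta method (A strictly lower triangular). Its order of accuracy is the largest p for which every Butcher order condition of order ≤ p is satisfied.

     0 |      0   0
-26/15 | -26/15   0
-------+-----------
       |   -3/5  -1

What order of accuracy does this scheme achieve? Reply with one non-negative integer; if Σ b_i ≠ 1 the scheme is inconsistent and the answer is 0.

0

b = (-3/5, -1)
c = (0, -26/15)
Σ b_i: (-3/5)·1 + (-1)·1 = -8/5 ≠ 1 ⇒ order 0.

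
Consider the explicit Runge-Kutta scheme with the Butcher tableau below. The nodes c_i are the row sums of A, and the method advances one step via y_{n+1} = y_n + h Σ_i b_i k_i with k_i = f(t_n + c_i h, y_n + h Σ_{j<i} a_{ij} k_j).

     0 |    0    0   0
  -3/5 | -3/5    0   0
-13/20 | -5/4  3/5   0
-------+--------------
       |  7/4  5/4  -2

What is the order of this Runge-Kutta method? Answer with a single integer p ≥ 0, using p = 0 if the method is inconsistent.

1

b = (7/4, 5/4, -2)
c = (0, -3/5, -13/20)
Ac = (0, 0, -9/25)
Σ b_i: 7/4·1 + 5/4·1 + (-2)·1 = 1 ✓
b·c: 5/4·(-3/5) + (-2)·(-13/20) = 11/20 ≠ 1/2 ⇒ order 1.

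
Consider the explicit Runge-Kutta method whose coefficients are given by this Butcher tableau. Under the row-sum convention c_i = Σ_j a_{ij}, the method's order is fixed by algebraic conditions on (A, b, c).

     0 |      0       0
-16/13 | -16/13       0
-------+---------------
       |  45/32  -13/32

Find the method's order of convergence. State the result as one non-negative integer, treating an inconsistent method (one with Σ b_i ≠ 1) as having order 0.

2

b = (45/32, -13/32)
c = (0, -16/13)
Σ b_i: 45/32·1 + (-13/32)·1 = 1 ✓
b·c: (-13/32)·(-16/13) = 1/2 ✓; 2 stages ⇒ order 2.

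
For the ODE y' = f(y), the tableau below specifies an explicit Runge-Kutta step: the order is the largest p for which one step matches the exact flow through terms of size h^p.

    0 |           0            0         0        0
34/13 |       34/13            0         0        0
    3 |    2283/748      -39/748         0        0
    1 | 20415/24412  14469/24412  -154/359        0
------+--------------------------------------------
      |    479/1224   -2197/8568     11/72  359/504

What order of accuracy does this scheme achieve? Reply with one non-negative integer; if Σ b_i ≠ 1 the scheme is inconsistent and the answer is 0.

b = (479/1224, -2197/8568, 11/72, 359/504)
c = (0, 34/13, 3, 1)
Ac = (0, 0, -3/22, 189/718)
Σ b_i: 479/1224·1 + (-2197/8568)·1 + 11/72·1 + 359/504·1 = 1 ✓
b·c: (-2197/8568)·34/13 + 11/72·3 + 359/504·1 = 1/2 ✓
b·c²: (-2197/8568)·1156/169 + 11/72·9 + 359/504·1 = 1/3 ✓
b·Ac: 11/72·(-3/22) + 359/504·189/718 = 1/6 ✓
b·c³: (-2197/8568)·39304/2197 + 11/72·27 + 359/504·1 = 1/4 ✓
b·(c∘Ac): 11/72·(-9/22) + 359/504·189/718 = 1/8 ✓
b·Ac²: 11/72·(-51/143) + 359/504·903/4667 = 1/12 ✓
b·A²c: 359/504·21/359 = 1/24 ✓; 4 stages ⇒ order 4.

4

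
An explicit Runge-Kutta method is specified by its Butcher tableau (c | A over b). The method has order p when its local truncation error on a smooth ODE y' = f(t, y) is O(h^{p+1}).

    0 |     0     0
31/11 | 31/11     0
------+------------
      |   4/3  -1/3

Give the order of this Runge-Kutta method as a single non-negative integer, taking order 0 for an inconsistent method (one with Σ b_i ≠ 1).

b = (4/3, -1/3)
c = (0, 31/11)
Σ b_i: 4/3·1 + (-1/3)·1 = 1 ✓
b·c: (-1/3)·31/11 = -31/33 ≠ 1/2 ⇒ order 1.

1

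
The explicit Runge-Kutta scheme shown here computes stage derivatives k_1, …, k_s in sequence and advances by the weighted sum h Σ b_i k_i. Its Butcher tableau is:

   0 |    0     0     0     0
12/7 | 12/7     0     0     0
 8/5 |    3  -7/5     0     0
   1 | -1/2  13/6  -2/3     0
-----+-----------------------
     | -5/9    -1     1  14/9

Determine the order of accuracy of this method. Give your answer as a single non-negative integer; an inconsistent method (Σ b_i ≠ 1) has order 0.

1

b = (-5/9, -1, 1, 14/9)
c = (0, 12/7, 8/5, 1)
Ac = (0, 0, -12/5, 278/105)
Σ b_i: (-5/9)·1 + (-1)·1 + 1·1 + 14/9·1 = 1 ✓
b·c: (-1)·12/7 + 1·8/5 + 14/9·1 = 454/315 ≠ 1/2 ⇒ order 1.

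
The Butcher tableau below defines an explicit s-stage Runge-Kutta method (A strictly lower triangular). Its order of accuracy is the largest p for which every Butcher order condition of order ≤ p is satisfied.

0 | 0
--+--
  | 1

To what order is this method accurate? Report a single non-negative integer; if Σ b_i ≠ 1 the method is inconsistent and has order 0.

b = (1)
c = (0)
Σ b_i: 1·1 = 1 ✓; 1 stage ⇒ order 1.

1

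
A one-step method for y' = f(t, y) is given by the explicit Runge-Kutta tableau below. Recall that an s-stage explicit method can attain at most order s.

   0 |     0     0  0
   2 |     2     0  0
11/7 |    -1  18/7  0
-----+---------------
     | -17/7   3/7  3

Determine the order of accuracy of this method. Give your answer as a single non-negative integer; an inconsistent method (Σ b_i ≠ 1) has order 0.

1

b = (-17/7, 3/7, 3)
c = (0, 2, 11/7)
Ac = (0, 0, 36/7)
Σ b_i: (-17/7)·1 + 3/7·1 + 3·1 = 1 ✓
b·c: 3/7·2 + 3·11/7 = 39/7 ≠ 1/2 ⇒ order 1.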